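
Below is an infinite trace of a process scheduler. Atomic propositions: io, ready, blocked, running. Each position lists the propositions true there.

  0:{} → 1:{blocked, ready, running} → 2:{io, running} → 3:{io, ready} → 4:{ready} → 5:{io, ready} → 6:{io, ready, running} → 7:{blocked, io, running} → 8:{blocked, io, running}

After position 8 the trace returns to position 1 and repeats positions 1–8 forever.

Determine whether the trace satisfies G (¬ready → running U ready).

¬ready → running U ready must hold at every position from 0 onward. It fails at position 0, so G (¬ready → running U ready) is false.
Positions where ¬ready holds: 0, 2, 7, 8.
Check running U ready at each: 0→fails, 2→ok, 7→ok, 8→ok.

Does not hold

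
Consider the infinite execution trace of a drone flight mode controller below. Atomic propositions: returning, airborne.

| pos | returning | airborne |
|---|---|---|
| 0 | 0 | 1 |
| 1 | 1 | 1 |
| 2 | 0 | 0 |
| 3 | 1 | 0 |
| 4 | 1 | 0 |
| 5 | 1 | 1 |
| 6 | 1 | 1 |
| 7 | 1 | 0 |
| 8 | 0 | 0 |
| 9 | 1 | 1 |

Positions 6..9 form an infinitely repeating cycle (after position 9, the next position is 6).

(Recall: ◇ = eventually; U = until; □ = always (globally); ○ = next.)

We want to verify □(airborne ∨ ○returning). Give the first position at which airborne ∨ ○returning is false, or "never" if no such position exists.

7

Check airborne ∨ ○returning at each position in order: 0 ✓, 1 ✓, 2 ✓, 3 ✓, 4 ✓, 5 ✓, 6 ✓.
At position 7 the labels are {returning} and the next position 8 has {}, so airborne ∨ ○returning is false there. This is the first violation.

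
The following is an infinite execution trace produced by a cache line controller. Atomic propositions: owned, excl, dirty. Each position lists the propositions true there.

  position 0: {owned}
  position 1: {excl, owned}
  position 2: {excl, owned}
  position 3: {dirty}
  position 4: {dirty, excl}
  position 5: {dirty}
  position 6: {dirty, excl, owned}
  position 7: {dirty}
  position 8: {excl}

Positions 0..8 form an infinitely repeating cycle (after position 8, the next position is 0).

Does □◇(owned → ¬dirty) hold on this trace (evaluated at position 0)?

Holds

◇(owned → ¬dirty) holds at every position 0..8, and those are all positions ever visited, so □◇(owned → ¬dirty) holds.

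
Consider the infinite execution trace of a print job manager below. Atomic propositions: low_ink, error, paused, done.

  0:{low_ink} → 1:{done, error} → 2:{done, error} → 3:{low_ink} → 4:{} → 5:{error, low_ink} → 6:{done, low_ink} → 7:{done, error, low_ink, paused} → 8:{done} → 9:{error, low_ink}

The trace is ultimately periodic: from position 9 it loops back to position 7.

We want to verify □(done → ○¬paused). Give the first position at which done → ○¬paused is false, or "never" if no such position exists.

6

Check done → ○¬paused at each position in order: 0 ✓, 1 ✓, 2 ✓, 3 ✓, 4 ✓, 5 ✓.
At position 6 the labels are {done, low_ink} and the next position 7 has {done, error, low_ink, paused}, so done → ○¬paused is false there. This is the first violation.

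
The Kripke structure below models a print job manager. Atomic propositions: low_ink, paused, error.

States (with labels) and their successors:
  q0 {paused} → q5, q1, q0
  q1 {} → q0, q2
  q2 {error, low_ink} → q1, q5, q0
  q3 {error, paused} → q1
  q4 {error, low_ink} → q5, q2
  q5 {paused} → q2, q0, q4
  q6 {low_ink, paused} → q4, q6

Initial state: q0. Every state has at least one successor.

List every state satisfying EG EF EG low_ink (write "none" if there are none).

{q6}

States satisfying EF EG low_ink: {q6}.
States satisfying EG EF EG low_ink: {q6}.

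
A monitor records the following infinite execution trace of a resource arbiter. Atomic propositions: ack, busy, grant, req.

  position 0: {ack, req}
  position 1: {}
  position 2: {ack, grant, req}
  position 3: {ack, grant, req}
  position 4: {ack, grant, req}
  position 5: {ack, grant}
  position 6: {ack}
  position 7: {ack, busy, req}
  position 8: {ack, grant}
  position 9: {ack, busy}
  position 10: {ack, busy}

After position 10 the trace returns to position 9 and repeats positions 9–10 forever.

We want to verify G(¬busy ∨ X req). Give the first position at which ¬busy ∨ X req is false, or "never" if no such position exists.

Check ¬busy ∨ X req at each position in order: 0 ✓, 1 ✓, 2 ✓, 3 ✓, 4 ✓, 5 ✓, 6 ✓.
At position 7 the labels are {ack, busy, req} and the next position 8 has {ack, grant}, so ¬busy ∨ X req is false there. This is the first violation.

7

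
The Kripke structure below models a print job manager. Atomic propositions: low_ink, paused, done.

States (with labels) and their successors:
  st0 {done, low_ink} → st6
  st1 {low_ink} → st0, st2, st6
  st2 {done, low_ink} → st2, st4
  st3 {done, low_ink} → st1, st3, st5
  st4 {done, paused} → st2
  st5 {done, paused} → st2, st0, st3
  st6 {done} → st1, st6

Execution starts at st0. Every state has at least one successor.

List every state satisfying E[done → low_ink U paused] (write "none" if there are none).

States satisfying done → low_ink: {st0, st1, st2, st3}.
States satisfying paused: {st4, st5}.
States satisfying E[done → low_ink U paused]: {st1, st2, st3, st4, st5}.

{st1, st2, st3, st4, st5}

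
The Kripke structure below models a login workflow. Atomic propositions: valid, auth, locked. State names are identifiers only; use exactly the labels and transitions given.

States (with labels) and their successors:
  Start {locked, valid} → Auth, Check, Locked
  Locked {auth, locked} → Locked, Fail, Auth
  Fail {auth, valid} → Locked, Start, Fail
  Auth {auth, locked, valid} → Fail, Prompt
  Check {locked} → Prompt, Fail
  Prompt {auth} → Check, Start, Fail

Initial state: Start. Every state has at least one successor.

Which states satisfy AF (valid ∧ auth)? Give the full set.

States satisfying valid ∧ auth: {Fail, Auth}.
States satisfying AF (valid ∧ auth): {Fail, Auth}.

{Fail, Auth}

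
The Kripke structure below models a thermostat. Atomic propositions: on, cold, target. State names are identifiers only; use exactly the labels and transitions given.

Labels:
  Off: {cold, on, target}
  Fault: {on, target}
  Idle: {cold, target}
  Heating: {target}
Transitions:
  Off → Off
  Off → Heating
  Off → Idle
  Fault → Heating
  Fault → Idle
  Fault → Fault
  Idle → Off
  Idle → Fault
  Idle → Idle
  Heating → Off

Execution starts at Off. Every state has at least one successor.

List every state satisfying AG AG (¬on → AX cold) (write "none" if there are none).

none

States satisfying AG (¬on → AX cold): ∅.
States satisfying AG AG (¬on → AX cold): ∅.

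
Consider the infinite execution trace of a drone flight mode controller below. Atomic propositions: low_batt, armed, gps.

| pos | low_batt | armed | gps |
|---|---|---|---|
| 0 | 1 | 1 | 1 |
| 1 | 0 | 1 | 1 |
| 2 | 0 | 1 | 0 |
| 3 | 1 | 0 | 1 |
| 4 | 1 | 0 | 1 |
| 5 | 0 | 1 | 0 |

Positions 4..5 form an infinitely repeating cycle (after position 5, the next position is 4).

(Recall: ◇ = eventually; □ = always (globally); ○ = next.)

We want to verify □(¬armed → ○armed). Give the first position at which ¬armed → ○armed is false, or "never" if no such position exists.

3

Check ¬armed → ○armed at each position in order: 0 ✓, 1 ✓, 2 ✓.
At position 3 the labels are {gps, low_batt} and the next position 4 has {gps, low_batt}, so ¬armed → ○armed is false there. This is the first violation.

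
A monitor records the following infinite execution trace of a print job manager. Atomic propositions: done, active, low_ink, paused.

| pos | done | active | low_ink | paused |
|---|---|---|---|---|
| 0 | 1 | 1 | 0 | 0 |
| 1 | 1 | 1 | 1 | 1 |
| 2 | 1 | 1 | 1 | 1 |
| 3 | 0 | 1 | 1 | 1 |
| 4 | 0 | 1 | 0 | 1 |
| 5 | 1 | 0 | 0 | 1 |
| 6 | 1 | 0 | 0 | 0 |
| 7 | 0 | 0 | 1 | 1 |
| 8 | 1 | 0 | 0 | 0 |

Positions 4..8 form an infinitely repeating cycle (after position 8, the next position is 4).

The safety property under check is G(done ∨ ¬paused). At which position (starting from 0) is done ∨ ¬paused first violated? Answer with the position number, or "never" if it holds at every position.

Check done ∨ ¬paused at each position in order: 0 ✓, 1 ✓, 2 ✓.
At position 3 the labels are {active, low_ink, paused}, so done ∨ ¬paused is false there. This is the first violation.

3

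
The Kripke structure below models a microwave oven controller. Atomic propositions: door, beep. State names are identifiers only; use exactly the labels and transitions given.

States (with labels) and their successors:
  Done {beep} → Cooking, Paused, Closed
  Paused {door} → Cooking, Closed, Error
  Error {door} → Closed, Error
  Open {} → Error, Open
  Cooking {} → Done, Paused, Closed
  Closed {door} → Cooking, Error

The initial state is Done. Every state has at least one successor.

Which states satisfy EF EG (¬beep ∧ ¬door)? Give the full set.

States satisfying EG (¬beep ∧ ¬door): {Open}.
States satisfying EF EG (¬beep ∧ ¬door): {Open}.

{Open}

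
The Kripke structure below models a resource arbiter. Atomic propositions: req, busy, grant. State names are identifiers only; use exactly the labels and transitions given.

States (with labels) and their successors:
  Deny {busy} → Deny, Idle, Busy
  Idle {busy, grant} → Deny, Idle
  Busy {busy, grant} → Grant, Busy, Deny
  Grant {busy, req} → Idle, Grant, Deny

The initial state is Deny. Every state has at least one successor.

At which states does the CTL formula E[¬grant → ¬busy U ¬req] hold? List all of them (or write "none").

States satisfying ¬grant → ¬busy: {Idle, Busy}.
States satisfying ¬req: {Deny, Idle, Busy}.
States satisfying E[¬grant → ¬busy U ¬req]: {Deny, Idle, Busy}.

{Deny, Idle, Busy}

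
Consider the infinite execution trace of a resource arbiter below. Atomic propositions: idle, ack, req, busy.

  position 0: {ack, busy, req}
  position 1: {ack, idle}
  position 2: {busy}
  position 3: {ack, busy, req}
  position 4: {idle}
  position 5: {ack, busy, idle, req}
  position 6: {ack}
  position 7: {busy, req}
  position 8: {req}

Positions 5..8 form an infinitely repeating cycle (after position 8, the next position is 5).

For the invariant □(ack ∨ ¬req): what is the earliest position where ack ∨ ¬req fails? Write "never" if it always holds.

7

Check ack ∨ ¬req at each position in order: 0 ✓, 1 ✓, 2 ✓, 3 ✓, 4 ✓, 5 ✓, 6 ✓.
At position 7 the labels are {busy, req}, so ack ∨ ¬req is false there. This is the first violation.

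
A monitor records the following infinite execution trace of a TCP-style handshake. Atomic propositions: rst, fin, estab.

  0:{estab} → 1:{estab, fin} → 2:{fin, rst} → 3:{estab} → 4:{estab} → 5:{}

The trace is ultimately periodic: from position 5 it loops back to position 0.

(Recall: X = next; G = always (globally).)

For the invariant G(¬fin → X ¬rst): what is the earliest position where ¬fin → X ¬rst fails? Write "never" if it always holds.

never

¬fin → X ¬rst holds at every position 0..5, and those are all the positions the trace ever visits, so the invariant G(¬fin → X ¬rst) is never violated.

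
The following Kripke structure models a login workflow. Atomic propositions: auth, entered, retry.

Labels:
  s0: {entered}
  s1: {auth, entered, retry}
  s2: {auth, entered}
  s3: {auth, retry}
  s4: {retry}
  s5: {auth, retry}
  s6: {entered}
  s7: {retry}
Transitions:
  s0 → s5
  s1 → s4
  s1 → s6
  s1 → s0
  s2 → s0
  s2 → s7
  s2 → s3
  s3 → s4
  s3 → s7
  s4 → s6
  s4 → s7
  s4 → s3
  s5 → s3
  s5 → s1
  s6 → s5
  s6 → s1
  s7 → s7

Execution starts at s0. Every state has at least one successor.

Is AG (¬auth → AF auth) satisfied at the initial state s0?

States satisfying ¬auth → AF auth: {s0, s1, s2, s3, s5, s6}.
States satisfying AG (¬auth → AF auth): ∅.
s4 is reachable from s0 and violates ¬auth → AF auth, so AG fails at s0.
s0 ∉ Sat(AG (¬auth → AF auth)).

Does not hold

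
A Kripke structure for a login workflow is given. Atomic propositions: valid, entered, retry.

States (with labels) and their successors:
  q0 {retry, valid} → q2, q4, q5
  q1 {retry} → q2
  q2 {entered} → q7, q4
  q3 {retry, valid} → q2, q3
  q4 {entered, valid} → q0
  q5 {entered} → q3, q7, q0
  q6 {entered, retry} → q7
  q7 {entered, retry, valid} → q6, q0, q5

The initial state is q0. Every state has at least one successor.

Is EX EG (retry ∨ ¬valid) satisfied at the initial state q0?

Holds

States satisfying EG (retry ∨ ¬valid): {q0, q1, q2, q3, q5, q6, q7}.
States satisfying EX EG (retry ∨ ¬valid): {q0, q1, q2, q3, q4, q5, q6, q7}.
q0 ∈ Sat(EX EG (retry ∨ ¬valid)).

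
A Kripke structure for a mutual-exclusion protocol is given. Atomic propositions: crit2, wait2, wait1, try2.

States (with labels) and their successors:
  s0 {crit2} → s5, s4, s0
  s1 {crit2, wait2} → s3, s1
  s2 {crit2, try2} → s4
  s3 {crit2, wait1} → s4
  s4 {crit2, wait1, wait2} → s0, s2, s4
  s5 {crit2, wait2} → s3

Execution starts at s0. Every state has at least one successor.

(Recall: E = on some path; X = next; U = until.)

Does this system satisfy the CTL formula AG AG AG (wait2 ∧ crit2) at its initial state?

Does not hold

States satisfying AG AG (wait2 ∧ crit2): ∅.
States satisfying AG AG AG (wait2 ∧ crit2): ∅.
s0 is reachable from s0 and violates AG AG (wait2 ∧ crit2), so AG fails at s0.
s0 ∉ Sat(AG AG AG (wait2 ∧ crit2)).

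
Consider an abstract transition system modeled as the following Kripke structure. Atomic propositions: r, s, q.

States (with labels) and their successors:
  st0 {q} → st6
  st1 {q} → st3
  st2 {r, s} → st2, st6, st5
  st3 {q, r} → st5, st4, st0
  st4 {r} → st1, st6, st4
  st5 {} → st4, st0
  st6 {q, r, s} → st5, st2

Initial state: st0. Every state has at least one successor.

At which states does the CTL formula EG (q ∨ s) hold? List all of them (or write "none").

{st0, st1, st2, st3, st6}

States satisfying q ∨ s: {st0, st1, st2, st3, st6}.
States satisfying EG (q ∨ s): {st0, st1, st2, st3, st6}.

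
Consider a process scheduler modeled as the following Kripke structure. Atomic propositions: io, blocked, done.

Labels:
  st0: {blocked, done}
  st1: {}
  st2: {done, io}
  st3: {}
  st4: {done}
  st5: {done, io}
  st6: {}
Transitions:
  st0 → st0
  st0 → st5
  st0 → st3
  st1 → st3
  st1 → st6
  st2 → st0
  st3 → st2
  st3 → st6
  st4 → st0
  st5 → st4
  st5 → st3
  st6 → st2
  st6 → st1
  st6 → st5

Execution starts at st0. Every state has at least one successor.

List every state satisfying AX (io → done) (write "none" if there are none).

States satisfying io → done: {st0, st1, st2, st3, st4, st5, st6}.
States satisfying AX (io → done): {st0, st1, st2, st3, st4, st5, st6}.

{st0, st1, st2, st3, st4, st5, st6}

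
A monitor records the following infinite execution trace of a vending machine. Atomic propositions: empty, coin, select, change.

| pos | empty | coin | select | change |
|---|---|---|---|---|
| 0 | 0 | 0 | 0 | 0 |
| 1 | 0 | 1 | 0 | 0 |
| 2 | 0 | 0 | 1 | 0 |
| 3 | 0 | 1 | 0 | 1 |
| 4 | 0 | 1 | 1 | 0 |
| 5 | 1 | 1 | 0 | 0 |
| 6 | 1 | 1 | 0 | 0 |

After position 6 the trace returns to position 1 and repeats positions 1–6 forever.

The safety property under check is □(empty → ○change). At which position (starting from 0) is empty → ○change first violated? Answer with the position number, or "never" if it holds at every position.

Check empty → ○change at each position in order: 0 ✓, 1 ✓, 2 ✓, 3 ✓, 4 ✓.
At position 5 the labels are {coin, empty} and the next position 6 has {coin, empty}, so empty → ○change is false there. This is the first violation.

5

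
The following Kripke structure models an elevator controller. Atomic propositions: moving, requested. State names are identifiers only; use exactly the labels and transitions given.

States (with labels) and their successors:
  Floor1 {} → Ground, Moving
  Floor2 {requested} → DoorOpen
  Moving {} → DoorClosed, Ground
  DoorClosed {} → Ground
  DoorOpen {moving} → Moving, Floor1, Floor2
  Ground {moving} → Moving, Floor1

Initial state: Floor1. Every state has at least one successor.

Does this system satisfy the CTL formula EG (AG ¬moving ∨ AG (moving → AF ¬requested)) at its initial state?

Satisfied

States satisfying AG ¬moving ∨ AG (moving → AF ¬requested): {Floor1, Floor2, Moving, DoorClosed, DoorOpen, Ground}.
States satisfying EG (AG ¬moving ∨ AG (moving → AF ¬requested)): {Floor1, Floor2, Moving, DoorClosed, DoorOpen, Ground}.
Floor1 ∈ Sat(EG (AG ¬moving ∨ AG (moving → AF ¬requested))).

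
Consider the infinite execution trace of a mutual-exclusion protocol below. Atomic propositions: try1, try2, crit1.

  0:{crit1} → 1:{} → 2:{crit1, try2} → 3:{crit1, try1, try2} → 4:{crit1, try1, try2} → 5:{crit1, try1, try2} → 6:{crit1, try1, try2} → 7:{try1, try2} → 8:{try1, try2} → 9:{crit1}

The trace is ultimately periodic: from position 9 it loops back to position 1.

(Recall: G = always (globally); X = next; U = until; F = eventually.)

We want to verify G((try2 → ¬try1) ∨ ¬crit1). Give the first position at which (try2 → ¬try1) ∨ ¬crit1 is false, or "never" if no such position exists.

Check (try2 → ¬try1) ∨ ¬crit1 at each position in order: 0 ✓, 1 ✓, 2 ✓.
At position 3 the labels are {crit1, try1, try2}, so (try2 → ¬try1) ∨ ¬crit1 is false there. This is the first violation.

3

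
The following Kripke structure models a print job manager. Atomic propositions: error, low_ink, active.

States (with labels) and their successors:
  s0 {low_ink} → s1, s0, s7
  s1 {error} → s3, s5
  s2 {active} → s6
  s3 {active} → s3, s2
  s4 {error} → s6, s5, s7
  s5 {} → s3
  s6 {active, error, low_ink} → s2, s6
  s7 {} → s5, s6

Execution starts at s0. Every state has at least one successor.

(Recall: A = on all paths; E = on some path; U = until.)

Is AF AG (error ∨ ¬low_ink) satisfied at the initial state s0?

States satisfying AG (error ∨ ¬low_ink): {s1, s2, s3, s4, s5, s6, s7}.
States satisfying AF AG (error ∨ ¬low_ink): {s1, s2, s3, s4, s5, s6, s7}.
There is a path from s0 along which AG (error ∨ ¬low_ink) never holds.
s0 ∉ Sat(AF AG (error ∨ ¬low_ink)).

Violated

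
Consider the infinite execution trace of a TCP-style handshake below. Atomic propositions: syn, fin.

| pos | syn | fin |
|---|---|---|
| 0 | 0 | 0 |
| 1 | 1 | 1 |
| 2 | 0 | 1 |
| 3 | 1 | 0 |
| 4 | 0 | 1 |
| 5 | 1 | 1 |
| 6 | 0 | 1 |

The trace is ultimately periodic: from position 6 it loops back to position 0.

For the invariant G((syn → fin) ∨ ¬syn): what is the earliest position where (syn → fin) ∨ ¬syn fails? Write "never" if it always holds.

Check (syn → fin) ∨ ¬syn at each position in order: 0 ✓, 1 ✓, 2 ✓.
At position 3 the labels are {syn}, so (syn → fin) ∨ ¬syn is false there. This is the first violation.

3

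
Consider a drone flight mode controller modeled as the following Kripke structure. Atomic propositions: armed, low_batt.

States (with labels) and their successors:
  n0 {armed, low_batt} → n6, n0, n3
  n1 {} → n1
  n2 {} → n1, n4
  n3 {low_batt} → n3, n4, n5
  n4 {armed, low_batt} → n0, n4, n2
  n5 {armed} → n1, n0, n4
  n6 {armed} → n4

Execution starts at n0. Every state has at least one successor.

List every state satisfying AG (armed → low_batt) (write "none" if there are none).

{n1}

States satisfying armed → low_batt: {n0, n1, n2, n3, n4}.
States satisfying AG (armed → low_batt): {n1}.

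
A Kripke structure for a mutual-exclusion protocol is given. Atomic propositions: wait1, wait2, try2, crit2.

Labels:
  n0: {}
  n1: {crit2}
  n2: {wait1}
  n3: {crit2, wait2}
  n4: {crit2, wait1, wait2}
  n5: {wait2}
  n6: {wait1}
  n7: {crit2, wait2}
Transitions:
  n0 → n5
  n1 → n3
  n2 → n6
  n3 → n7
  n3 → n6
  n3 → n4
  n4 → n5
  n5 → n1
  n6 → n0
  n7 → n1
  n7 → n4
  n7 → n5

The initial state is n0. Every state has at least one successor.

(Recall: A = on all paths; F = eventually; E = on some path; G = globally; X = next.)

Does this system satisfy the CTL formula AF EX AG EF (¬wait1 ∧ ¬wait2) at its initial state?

States satisfying EX AG EF (¬wait1 ∧ ¬wait2): {n0, n1, n2, n3, n4, n5, n6, n7}.
States satisfying AF EX AG EF (¬wait1 ∧ ¬wait2): {n0, n1, n2, n3, n4, n5, n6, n7}.
n0 ∈ Sat(AF EX AG EF (¬wait1 ∧ ¬wait2)).

Satisfied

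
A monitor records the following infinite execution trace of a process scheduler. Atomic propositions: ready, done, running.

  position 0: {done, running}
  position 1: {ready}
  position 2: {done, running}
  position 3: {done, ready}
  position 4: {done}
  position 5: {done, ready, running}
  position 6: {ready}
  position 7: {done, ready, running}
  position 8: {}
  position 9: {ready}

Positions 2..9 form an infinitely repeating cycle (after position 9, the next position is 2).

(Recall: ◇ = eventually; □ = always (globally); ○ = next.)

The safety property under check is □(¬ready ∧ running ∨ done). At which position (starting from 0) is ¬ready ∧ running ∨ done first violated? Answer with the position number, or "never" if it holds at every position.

Check ¬ready ∧ running ∨ done at each position in order: 0 ✓.
At position 1 the labels are {ready}, so ¬ready ∧ running ∨ done is false there. This is the first violation.

1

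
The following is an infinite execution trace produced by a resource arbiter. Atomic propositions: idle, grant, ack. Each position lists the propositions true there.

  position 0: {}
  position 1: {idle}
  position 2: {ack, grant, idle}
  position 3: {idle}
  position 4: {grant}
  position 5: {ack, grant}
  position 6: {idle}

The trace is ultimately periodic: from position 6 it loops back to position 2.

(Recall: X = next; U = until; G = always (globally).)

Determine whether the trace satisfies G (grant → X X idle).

grant → X X idle must hold at every position from 0 onward. It fails at position 2, so G (grant → X X idle) is false.
Positions where grant holds: 2, 4, 5.
Check X X idle at each: 2→fails, 4→ok, 5→ok.

Does not hold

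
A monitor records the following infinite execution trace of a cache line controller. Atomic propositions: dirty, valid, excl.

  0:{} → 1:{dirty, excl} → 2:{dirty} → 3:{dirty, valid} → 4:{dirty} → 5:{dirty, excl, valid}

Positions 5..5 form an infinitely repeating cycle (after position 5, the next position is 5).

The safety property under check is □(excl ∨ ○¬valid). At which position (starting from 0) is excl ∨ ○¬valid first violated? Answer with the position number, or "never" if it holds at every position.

Check excl ∨ ○¬valid at each position in order: 0 ✓, 1 ✓.
At position 2 the labels are {dirty} and the next position 3 has {dirty, valid}, so excl ∨ ○¬valid is false there. This is the first violation.

2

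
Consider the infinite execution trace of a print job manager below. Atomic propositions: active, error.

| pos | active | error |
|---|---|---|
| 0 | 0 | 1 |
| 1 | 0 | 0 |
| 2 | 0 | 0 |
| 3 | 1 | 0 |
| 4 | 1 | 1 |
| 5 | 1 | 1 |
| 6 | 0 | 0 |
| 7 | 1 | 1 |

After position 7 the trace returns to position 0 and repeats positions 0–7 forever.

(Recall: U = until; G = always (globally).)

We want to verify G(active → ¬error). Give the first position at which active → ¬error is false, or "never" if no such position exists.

4

Check active → ¬error at each position in order: 0 ✓, 1 ✓, 2 ✓, 3 ✓.
At position 4 the labels are {active, error}, so active → ¬error is false there. This is the first violation.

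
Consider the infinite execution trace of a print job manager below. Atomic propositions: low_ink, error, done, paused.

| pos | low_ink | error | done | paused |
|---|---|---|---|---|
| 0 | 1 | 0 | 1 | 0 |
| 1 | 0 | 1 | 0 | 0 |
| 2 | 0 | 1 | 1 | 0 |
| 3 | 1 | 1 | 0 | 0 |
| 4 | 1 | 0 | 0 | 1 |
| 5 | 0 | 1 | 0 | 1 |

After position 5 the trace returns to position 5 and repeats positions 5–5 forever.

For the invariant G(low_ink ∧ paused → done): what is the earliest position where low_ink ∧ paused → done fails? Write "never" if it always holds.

4

Check low_ink ∧ paused → done at each position in order: 0 ✓, 1 ✓, 2 ✓, 3 ✓.
At position 4 the labels are {low_ink, paused}, so low_ink ∧ paused → done is false there. This is the first violation.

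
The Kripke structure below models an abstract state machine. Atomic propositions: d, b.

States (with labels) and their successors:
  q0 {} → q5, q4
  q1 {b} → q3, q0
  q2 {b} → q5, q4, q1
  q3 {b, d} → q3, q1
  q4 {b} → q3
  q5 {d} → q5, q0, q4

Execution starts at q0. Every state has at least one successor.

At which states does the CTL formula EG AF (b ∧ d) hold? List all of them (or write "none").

States satisfying AF (b ∧ d): {q3, q4}.
States satisfying EG AF (b ∧ d): {q3, q4}.

{q3, q4}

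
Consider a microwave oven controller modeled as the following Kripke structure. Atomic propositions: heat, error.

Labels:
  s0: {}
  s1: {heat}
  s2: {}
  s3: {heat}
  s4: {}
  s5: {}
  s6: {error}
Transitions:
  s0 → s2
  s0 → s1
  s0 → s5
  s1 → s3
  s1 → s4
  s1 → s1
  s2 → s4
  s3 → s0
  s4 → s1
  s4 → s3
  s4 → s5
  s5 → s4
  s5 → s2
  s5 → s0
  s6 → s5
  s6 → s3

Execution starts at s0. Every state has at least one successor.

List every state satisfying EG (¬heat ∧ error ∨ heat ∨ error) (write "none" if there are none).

{s1}

States satisfying ¬heat ∧ error ∨ heat ∨ error: {s1, s3, s6}.
States satisfying EG (¬heat ∧ error ∨ heat ∨ error): {s1}.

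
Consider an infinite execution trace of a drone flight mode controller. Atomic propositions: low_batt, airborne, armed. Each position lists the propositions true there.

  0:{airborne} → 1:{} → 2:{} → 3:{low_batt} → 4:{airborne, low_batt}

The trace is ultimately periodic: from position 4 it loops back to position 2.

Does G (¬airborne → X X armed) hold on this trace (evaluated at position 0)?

Does not hold

¬airborne → X X armed must hold at every position from 0 onward. It fails at position 1, so G (¬airborne → X X armed) is false.
Positions where ¬airborne holds: 1, 2, 3.
Check X X armed at each: 1→fails, 2→fails, 3→fails.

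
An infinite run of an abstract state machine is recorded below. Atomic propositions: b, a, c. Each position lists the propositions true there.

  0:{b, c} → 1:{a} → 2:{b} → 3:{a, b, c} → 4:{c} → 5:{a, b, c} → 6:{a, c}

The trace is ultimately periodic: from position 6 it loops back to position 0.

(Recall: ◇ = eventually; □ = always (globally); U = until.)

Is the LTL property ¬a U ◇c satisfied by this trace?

Holds

Walking from position 0: ◇c first holds at position 0, and ¬a holds at every earlier position along the way, so ¬a U ◇c holds.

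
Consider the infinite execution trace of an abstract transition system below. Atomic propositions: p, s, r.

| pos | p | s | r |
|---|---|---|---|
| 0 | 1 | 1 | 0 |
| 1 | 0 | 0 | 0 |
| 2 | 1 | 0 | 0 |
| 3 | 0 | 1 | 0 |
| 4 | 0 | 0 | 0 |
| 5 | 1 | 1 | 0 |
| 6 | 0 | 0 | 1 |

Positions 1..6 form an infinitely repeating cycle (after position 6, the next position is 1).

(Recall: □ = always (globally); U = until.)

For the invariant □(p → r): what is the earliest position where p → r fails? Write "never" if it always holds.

0

At position 0 the labels are {p, s}, so p → r is false there. This is the first violation.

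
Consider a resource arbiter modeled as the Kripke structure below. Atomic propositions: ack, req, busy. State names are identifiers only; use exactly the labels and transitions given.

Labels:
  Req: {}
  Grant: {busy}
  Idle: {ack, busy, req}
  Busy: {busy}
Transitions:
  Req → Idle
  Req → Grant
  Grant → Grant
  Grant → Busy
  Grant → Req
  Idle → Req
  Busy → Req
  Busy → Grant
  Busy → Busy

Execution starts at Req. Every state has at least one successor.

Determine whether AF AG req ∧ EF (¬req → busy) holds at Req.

States satisfying AG req: ∅.
States satisfying AF AG req: ∅.
States satisfying ¬req → busy: {Grant, Idle, Busy}.
States satisfying EF (¬req → busy): {Req, Grant, Idle, Busy}.
States satisfying AF AG req ∧ EF (¬req → busy): ∅.
Req ∉ Sat(AF AG req ∧ EF (¬req → busy)).

Does not hold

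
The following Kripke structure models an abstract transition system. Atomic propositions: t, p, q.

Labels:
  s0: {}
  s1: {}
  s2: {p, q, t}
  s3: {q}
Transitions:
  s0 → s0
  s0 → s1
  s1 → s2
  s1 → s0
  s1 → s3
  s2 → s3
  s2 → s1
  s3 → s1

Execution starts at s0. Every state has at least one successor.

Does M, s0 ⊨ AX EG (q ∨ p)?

States satisfying EG (q ∨ p): ∅.
States satisfying AX EG (q ∨ p): ∅.
s0 ∉ Sat(AX EG (q ∨ p)).

Violated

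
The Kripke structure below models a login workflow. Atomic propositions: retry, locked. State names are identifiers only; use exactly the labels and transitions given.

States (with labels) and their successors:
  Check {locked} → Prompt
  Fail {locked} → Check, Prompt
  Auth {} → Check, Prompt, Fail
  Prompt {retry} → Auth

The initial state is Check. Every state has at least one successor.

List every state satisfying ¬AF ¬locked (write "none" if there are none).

none

States satisfying ¬locked: {Auth, Prompt}.
States satisfying AF ¬locked: {Check, Fail, Auth, Prompt}.
States satisfying ¬AF ¬locked: ∅.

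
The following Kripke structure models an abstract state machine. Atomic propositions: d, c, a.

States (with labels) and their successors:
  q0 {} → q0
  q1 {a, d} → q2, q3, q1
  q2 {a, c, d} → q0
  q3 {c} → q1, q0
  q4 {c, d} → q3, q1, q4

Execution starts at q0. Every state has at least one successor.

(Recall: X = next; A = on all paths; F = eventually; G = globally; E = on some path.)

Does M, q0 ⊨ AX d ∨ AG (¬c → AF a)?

Violated

States satisfying d: {q1, q2, q4}.
States satisfying AX d: ∅.
States satisfying ¬c → AF a: {q1, q2, q3, q4}.
States satisfying AG (¬c → AF a): ∅.
States satisfying AX d ∨ AG (¬c → AF a): ∅.
q0 ∉ Sat(AX d ∨ AG (¬c → AF a)).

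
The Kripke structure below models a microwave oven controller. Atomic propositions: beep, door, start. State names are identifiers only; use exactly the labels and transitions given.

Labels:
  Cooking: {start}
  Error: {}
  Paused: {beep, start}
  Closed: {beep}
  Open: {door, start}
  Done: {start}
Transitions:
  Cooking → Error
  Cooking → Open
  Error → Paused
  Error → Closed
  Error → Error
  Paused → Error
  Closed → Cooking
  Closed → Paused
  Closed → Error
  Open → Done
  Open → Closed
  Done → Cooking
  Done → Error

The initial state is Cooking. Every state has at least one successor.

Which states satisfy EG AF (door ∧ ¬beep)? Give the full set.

none

States satisfying AF (door ∧ ¬beep): {Open}.
States satisfying EG AF (door ∧ ¬beep): ∅.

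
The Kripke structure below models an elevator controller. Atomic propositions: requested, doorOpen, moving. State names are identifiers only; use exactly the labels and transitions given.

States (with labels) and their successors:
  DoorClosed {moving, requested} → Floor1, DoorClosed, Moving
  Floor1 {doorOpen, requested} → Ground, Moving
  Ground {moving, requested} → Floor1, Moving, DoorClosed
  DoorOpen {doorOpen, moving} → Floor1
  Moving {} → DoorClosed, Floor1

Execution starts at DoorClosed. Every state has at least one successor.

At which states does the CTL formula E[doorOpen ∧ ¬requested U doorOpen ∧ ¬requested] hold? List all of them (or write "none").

{DoorOpen}

States satisfying doorOpen ∧ ¬requested: {DoorOpen}.
States satisfying E[doorOpen ∧ ¬requested U doorOpen ∧ ¬requested]: {DoorOpen}.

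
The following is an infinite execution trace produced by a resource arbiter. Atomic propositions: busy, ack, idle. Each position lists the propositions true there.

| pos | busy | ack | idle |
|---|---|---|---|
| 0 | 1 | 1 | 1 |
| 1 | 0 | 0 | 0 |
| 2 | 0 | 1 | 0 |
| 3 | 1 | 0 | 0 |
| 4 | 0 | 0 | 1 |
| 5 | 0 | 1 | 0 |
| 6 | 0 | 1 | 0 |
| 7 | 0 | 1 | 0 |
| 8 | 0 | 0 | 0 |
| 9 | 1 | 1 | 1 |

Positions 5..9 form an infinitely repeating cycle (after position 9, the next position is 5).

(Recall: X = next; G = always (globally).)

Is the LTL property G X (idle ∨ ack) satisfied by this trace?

X (idle ∨ ack) must hold at every position from 0 onward. It fails at position 0, so G X (idle ∨ ack) is false.

Violated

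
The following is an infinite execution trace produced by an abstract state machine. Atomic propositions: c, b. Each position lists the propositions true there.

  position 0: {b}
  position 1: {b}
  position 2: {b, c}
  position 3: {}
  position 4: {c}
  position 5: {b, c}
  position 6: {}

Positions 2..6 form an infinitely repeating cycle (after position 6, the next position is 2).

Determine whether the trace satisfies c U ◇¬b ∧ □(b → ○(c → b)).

Holds

Walking from position 0: ◇¬b first holds at position 0, and c holds at every earlier position along the way, so c U ◇¬b holds.
b → ○(c → b) holds at every position 0..6, and those are all positions ever visited, so □(b → ○(c → b)) holds.
Positions where b holds: 0, 1, 2, 5.
Check ○(c → b) at each: 0→ok, 1→ok, 2→ok, 5→ok.
At position 0: c U ◇¬b is true; □(b → ○(c → b)) is true; so c U ◇¬b ∧ □(b → ○(c → b)) is true.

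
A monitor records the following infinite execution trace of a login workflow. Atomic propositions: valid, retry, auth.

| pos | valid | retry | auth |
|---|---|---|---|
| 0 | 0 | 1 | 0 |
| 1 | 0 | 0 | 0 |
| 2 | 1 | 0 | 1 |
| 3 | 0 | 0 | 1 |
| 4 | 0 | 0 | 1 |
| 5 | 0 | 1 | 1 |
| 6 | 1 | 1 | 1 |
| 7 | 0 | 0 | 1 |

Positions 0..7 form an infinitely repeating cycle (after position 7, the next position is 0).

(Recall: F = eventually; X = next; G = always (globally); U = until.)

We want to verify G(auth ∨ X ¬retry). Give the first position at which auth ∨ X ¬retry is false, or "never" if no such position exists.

never

auth ∨ X ¬retry holds at every position 0..7, and those are all the positions the trace ever visits, so the invariant G(auth ∨ X ¬retry) is never violated.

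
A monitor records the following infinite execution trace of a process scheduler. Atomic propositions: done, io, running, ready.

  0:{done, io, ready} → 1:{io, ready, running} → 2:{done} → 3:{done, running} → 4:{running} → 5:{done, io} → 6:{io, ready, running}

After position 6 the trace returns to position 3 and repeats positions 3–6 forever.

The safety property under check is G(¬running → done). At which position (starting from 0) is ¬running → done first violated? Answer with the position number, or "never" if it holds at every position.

never

¬running → done holds at every position 0..6, and those are all the positions the trace ever visits, so the invariant G(¬running → done) is never violated.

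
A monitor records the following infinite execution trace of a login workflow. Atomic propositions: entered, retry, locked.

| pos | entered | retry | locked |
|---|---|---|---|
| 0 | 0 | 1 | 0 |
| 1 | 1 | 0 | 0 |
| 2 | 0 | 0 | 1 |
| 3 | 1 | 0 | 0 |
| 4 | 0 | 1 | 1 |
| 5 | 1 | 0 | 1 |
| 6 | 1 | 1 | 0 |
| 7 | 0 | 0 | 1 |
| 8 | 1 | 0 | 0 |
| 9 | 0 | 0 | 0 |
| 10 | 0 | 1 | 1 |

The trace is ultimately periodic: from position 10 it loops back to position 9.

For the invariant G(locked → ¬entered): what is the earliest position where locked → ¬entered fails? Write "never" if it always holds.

Check locked → ¬entered at each position in order: 0 ✓, 1 ✓, 2 ✓, 3 ✓, 4 ✓.
At position 5 the labels are {entered, locked}, so locked → ¬entered is false there. This is the first violation.

5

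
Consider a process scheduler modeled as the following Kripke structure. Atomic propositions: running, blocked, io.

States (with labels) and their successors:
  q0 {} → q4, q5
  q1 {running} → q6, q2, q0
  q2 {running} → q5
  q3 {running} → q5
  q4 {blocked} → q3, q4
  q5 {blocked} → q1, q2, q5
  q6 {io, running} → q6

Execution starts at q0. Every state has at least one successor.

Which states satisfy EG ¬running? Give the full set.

States satisfying ¬running: {q0, q4, q5}.
States satisfying EG ¬running: {q0, q4, q5}.

{q0, q4, q5}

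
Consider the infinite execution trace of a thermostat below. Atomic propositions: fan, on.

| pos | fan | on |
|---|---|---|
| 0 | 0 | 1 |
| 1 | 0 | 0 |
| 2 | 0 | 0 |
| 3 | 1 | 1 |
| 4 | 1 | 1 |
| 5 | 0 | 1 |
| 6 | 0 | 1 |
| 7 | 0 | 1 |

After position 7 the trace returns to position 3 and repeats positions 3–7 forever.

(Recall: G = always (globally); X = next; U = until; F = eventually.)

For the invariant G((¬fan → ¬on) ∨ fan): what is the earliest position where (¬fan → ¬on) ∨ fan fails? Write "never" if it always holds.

0

At position 0 the labels are {on}, so (¬fan → ¬on) ∨ fan is false there. This is the first violation.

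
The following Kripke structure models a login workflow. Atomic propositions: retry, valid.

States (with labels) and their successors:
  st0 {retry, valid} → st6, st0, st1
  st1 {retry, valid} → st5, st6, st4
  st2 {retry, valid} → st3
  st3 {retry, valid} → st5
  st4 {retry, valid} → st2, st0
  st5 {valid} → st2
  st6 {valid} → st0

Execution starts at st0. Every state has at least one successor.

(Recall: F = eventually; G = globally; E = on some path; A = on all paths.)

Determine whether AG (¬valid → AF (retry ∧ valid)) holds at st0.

Yes

States satisfying ¬valid → AF (retry ∧ valid): {st0, st1, st2, st3, st4, st5, st6}.
States satisfying AG (¬valid → AF (retry ∧ valid)): {st0, st1, st2, st3, st4, st5, st6}.
Every state reachable from st0 satisfies ¬valid → AF (retry ∧ valid).
st0 ∈ Sat(AG (¬valid → AF (retry ∧ valid))).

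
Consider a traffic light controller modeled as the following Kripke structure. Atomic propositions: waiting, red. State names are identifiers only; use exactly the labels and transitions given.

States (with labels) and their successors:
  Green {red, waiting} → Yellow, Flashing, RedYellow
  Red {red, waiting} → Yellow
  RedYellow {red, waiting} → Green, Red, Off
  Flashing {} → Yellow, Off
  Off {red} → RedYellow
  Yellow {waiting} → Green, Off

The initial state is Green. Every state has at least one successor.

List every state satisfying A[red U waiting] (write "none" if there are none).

{Green, Red, RedYellow, Off, Yellow}

States satisfying red: {Green, Red, RedYellow, Off}.
States satisfying waiting: {Green, Red, RedYellow, Yellow}.
States satisfying A[red U waiting]: {Green, Red, RedYellow, Off, Yellow}.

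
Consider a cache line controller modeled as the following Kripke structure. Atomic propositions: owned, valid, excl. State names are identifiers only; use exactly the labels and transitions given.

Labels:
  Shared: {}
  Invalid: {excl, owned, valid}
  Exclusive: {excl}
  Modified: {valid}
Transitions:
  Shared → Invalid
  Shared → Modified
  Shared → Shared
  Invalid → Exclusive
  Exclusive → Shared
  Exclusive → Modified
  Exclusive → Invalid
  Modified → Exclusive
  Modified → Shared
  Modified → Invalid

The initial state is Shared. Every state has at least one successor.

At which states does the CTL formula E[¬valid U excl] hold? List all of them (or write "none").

States satisfying ¬valid: {Shared, Exclusive}.
States satisfying excl: {Invalid, Exclusive}.
States satisfying E[¬valid U excl]: {Shared, Invalid, Exclusive}.

{Shared, Invalid, Exclusive}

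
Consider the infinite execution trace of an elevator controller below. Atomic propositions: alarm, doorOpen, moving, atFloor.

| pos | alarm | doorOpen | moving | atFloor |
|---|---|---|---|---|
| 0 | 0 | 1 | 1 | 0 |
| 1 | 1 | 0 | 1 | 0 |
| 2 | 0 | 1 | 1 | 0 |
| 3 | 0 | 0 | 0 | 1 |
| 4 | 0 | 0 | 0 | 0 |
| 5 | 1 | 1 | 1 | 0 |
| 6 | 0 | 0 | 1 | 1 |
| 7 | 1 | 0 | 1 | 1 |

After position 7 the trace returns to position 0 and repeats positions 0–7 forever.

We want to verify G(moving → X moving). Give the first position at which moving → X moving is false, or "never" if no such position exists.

2

Check moving → X moving at each position in order: 0 ✓, 1 ✓.
At position 2 the labels are {doorOpen, moving} and the next position 3 has {atFloor}, so moving → X moving is false there. This is the first violation.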